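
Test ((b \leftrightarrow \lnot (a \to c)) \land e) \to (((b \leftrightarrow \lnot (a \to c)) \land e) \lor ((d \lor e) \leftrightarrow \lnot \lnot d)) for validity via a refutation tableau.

Assume the negation and expand:
Initial set: {\lnot (((b \leftrightarrow \lnot (a \to c)) \land e) \to (((b \leftrightarrow \lnot (a \to c)) \land e) \lor ((d \lor e) \leftrightarrow \lnot \lnot d)))}.
\lnot (((b \leftrightarrow \lnot (a \to c)) \land e) \to (((b \leftrightarrow \lnot (a \to c)) \land e) \lor ((d \lor e) \leftrightarrow \lnot \lnot d))): α-rule — add ((b \leftrightarrow \lnot (a \to c)) \land e), \lnot (((b \leftrightarrow \lnot (a \to c)) \land e) \lor ((d \lor e) \leftrightarrow \lnot \lnot d)).
((b \leftrightarrow \lnot (a \to c)) \land e): α-rule — add (b \leftrightarrow \lnot (a \to c)), e.
\lnot (((b \leftrightarrow \lnot (a \to c)) \land e) \lor ((d \lor e) \leftrightarrow \lnot \lnot d)): α-rule — add \lnot ((b \leftrightarrow \lnot (a \to c)) \land e), \lnot ((d \lor e) \leftrightarrow \lnot \lnot d).
(b \leftrightarrow \lnot (a \to c)): β-rule — branch into b, \lnot (a \to c)  //  \lnot b, \lnot \lnot (a \to c).
  branch 1 (add b, \lnot (a \to c)):
    \lnot (a \to c): α-rule — add a, \lnot c.
    \lnot ((b \leftrightarrow \lnot (a \to c)) \land e): β-rule — branch into \lnot (b \leftrightarrow \lnot (a \to c))  //  \lnot e.
      branch 1.1 (add \lnot (b \leftrightarrow \lnot (a \to c))):
        \lnot ((d \lor e) \leftrightarrow \lnot \lnot d): β-rule — branch into (d \lor e), \lnot \lnot \lnot d  //  \lnot (d \lor e), \lnot \lnot d.
          branch 1.1.1 (add (d \lor e), \lnot \lnot \lnot d):
            \lnot \lnot \lnot d: drop double negation, giving \lnot d.
            \lnot (b \leftrightarrow \lnot (a \to c)): β-rule — branch into b, \lnot \lnot (a \to c)  //  \lnot b, \lnot (a \to c).
              branch 1.1.1.1 (add b, \lnot \lnot (a \to c)):
                (d \lor e): β-rule — branch into d  //  e.
                  branch 1.1.1.1.1 (add d):
                    × closes — contains both d and \lnot d.
                  branch 1.1.1.1.2 (add e):
                    \lnot \lnot (a \to c): β-rule — branch into \lnot a  //  c.
                      branch 1.1.1.1.2.1 (add \lnot a):
                        × closes — contains both a and \lnot a.
                      branch 1.1.1.1.2.2 (add c):
                        × closes — contains both c and \lnot c.
              branch 1.1.1.2 (add \lnot b, \lnot (a \to c)):
                × closes — contains both b and \lnot b.
          branch 1.1.2 (add \lnot (d \lor e), \lnot \lnot d):
            \lnot (d \lor e): α-rule — add \lnot d, \lnot e.
            × closes — contains both e and \lnot e.
      branch 1.2 (add \lnot e):
        × closes — contains both e and \lnot e.
  branch 2 (add \lnot b, \lnot \lnot (a \to c)):
    \lnot ((b \leftrightarrow \lnot (a \to c)) \land e): β-rule — branch into \lnot (b \leftrightarrow \lnot (a \to c))  //  \lnot e.
      branch 2.1 (add \lnot (b \leftrightarrow \lnot (a \to c))):
        \lnot ((d \lor e) \leftrightarrow \lnot \lnot d): β-rule — branch into (d \lor e), \lnot \lnot \lnot d  //  \lnot (d \lor e), \lnot \lnot d.
          branch 2.1.1 (add (d \lor e), \lnot \lnot \lnot d):
            \lnot \lnot \lnot d: drop double negation, giving \lnot d.
            \lnot \lnot (a \to c): β-rule — branch into \lnot a  //  c.
              branch 2.1.1.1 (add \lnot a):
                \lnot (b \leftrightarrow \lnot (a \to c)): β-rule — branch into b, \lnot \lnot (a \to c)  //  \lnot b, \lnot (a \to c).
                  branch 2.1.1.1.1 (add b, \lnot \lnot (a \to c)):
                    × closes — contains both b and \lnot b.
                  branch 2.1.1.1.2 (add \lnot b, \lnot (a \to c)):
                    \lnot (a \to c): α-rule — add a, \lnot c.
                    × closes — contains both a and \lnot a.
              branch 2.1.1.2 (add c):
                \lnot (b \leftrightarrow \lnot (a \to c)): β-rule — branch into b, \lnot \lnot (a \to c)  //  \lnot b, \lnot (a \to c).
                  branch 2.1.1.2.1 (add b, \lnot \lnot (a \to c)):
                    × closes — contains both b and \lnot b.
                  branch 2.1.1.2.2 (add \lnot b, \lnot (a \to c)):
                    \lnot (a \to c): α-rule — add a, \lnot c.
                    × closes — contains both c and \lnot c.
          branch 2.1.2 (add \lnot (d \lor e), \lnot \lnot d):
            \lnot (d \lor e): α-rule — add \lnot d, \lnot e.
            × closes — contains both e and \lnot e.
      branch 2.2 (add \lnot e):
        × closes — contains both e and \lnot e.
All 12 branches close.
Every branch closed, so the negation is unsatisfiable and the formula is valid.

Valid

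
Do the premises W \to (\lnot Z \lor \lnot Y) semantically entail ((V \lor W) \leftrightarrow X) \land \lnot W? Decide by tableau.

No

Initial set: {(W \to (\lnot Z \lor \lnot Y)); \lnot (((V \lor W) \leftrightarrow X) \land \lnot W)}.
(W \to (\lnot Z \lor \lnot Y)): β-rule — branch into \lnot W  //  (\lnot Z \lor \lnot Y).
  branch 1 (add \lnot W):
    \lnot (((V \lor W) \leftrightarrow X) \land \lnot W): β-rule — branch into \lnot ((V \lor W) \leftrightarrow X)  //  \lnot \lnot W.
      branch 1.1 (add \lnot ((V \lor W) \leftrightarrow X)):
        \lnot ((V \lor W) \leftrightarrow X): β-rule — branch into (V \lor W), \lnot X  //  \lnot (V \lor W), X.
          branch 1.1.1 (add (V \lor W), \lnot X):
            (V \lor W): β-rule — branch into V  //  W.
              branch 1.1.1.1 (add V):
                ○ open, literals {V=T, W=F, X=F}.
              branch 1.1.1.2 (add W):
                × closes — contains both W and \lnot W.
          branch 1.1.2 (add \lnot (V \lor W), X):
            \lnot (V \lor W): α-rule — add \lnot V, \lnot W.
            ○ open, literals {V=F, W=F, X=T}.
      branch 1.2 (add \lnot \lnot W):
        × closes — contains both W and \lnot W.
  branch 2 (add (\lnot Z \lor \lnot Y)):
    \lnot (((V \lor W) \leftrightarrow X) \land \lnot W): β-rule — branch into \lnot ((V \lor W) \leftrightarrow X)  //  \lnot \lnot W.
      branch 2.1 (add \lnot ((V \lor W) \leftrightarrow X)):
        (\lnot Z \lor \lnot Y): β-rule — branch into \lnot Z  //  \lnot Y.
          branch 2.1.1 (add \lnot Z):
            \lnot ((V \lor W) \leftrightarrow X): β-rule — branch into (V \lor W), \lnot X  //  \lnot (V \lor W), X.
              branch 2.1.1.1 (add (V \lor W), \lnot X):
                (V \lor W): β-rule — branch into V  //  W.
                  branch 2.1.1.1.1 (add V):
                    ○ open, literals {V=T, X=F, Z=F}.
                  branch 2.1.1.1.2 (add W):
                    ○ open, literals {W=T, X=F, Z=F}.
              branch 2.1.1.2 (add \lnot (V \lor W), X):
                \lnot (V \lor W): α-rule — add \lnot V, \lnot W.
                ○ open, literals {V=F, W=F, X=T, Z=F}.
          branch 2.1.2 (add \lnot Y):
            \lnot ((V \lor W) \leftrightarrow X): β-rule — branch into (V \lor W), \lnot X  //  \lnot (V \lor W), X.
              branch 2.1.2.1 (add (V \lor W), \lnot X):
                (V \lor W): β-rule — branch into V  //  W.
                  branch 2.1.2.1.1 (add V):
                    ○ open, literals {V=T, X=F, Y=F}.
                  branch 2.1.2.1.2 (add W):
                    ○ open, literals {W=T, X=F, Y=F}.
              branch 2.1.2.2 (add \lnot (V \lor W), X):
                \lnot (V \lor W): α-rule — add \lnot V, \lnot W.
                ○ open, literals {V=F, W=F, X=T, Y=F}.
      branch 2.2 (add \lnot \lnot W):
        (\lnot Z \lor \lnot Y): β-rule — branch into \lnot Z  //  \lnot Y.
          branch 2.2.1 (add \lnot Z):
            ○ open, literals {W=T, Z=F}.
          branch 2.2.2 (add \lnot Y):
            ○ open, literals {W=T, Y=F}.
2 branches closed, 10 open.
An open branch gives a countermodel: V=T, W=F, X=F (unmentioned atoms arbitrary); the premises hold there but the conclusion fails.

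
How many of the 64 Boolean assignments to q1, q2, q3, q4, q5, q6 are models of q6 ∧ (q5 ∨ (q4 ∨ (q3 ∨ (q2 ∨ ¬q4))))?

Initial set: {T (q6 ∧ (q5 ∨ (q4 ∨ (q3 ∨ (q2 ∨ ¬q4)))))}.
T (q6 ∧ (q5 ∨ (q4 ∨ (q3 ∨ (q2 ∨ ¬q4))))): α-rule — add T q6, T (q5 ∨ (q4 ∨ (q3 ∨ (q2 ∨ ¬q4)))).
T (q5 ∨ (q4 ∨ (q3 ∨ (q2 ∨ ¬q4)))): β-rule — branch into T q5  //  T (q4 ∨ (q3 ∨ (q2 ∨ ¬q4))).
  branch 1 (add T q5):
    ○ open, literals {q5=T, q6=T}.
  branch 2 (add T (q4 ∨ (q3 ∨ (q2 ∨ ¬q4)))):
    T (q4 ∨ (q3 ∨ (q2 ∨ ¬q4))): β-rule — branch into T q4  //  T (q3 ∨ (q2 ∨ ¬q4)).
      branch 2.1 (add T q4):
        ○ open, literals {q4=T, q6=T}.
      branch 2.2 (add T (q3 ∨ (q2 ∨ ¬q4))):
        T (q3 ∨ (q2 ∨ ¬q4)): β-rule — branch into T q3  //  T (q2 ∨ ¬q4).
          branch 2.2.1 (add T q3):
            ○ open, literals {q3=T, q6=T}.
          branch 2.2.2 (add T (q2 ∨ ¬q4)):
            T (q2 ∨ ¬q4): β-rule — branch into T q2  //  T ¬q4.
              branch 2.2.2.1 (add T q2):
                ○ open, literals {q2=T, q6=T}.
              branch 2.2.2.2 (add T ¬q4):
                ○ open, literals {q4=F, q6=T}.
0 branches closed, 5 open.
Each open branch fixes some atoms; the unmentioned ones are free. Counting distinct full assignments: branch {q5=T, q6=T} (q1, q2, q3, q4) contributes 16 new; branch {q4=T, q6=T} (q1, q2, q3, q5) contributes 8 new; branch {q3=T, q6=T} (q1, q2, q4, q5) contributes 4 new; branch {q2=T, q6=T} (q1, q3, q4, q5) contributes 2 new; branch {q4=F, q6=T} (q1, q2, q3, q5) contributes 2 new. Total: 32.

32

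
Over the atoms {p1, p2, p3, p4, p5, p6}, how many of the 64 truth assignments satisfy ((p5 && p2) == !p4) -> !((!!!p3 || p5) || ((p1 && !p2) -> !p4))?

Initial set: {(((p5 && p2) == !p4) -> !((!!!p3 || p5) || ((p1 && !p2) -> !p4)))}.
(((p5 && p2) == !p4) -> !((!!!p3 || p5) || ((p1 && !p2) -> !p4))): β-rule — branch into !((p5 && p2) == !p4)  //  !((!!!p3 || p5) || ((p1 && !p2) -> !p4)).
  branch 1 (add !((p5 && p2) == !p4)):
    !((p5 && p2) == !p4): β-rule — branch into (p5 && p2), !!p4  //  !(p5 && p2), !p4.
      branch 1.1 (add (p5 && p2), !!p4):
        (p5 && p2): α-rule — add p5, p2.
        ○ open, literals {p2=T, p4=T, p5=T}.
      branch 1.2 (add !(p5 && p2), !p4):
        !(p5 && p2): β-rule — branch into !p5  //  !p2.
          branch 1.2.1 (add !p5):
            ○ open, literals {p4=F, p5=F}.
          branch 1.2.2 (add !p2):
            ○ open, literals {p2=F, p4=F}.
  branch 2 (add !((!!!p3 || p5) || ((p1 && !p2) -> !p4))):
    !((!!!p3 || p5) || ((p1 && !p2) -> !p4)): α-rule — add !(!!!p3 || p5), !((p1 && !p2) -> !p4).
    !(!!!p3 || p5): α-rule — add !!!!p3, !p5.
    !((p1 && !p2) -> !p4): α-rule — add (p1 && !p2), !!p4.
    !!!!p3: drop double negation, giving !!p3.
    (p1 && !p2): α-rule — add p1, !p2.
    ○ open, literals {p1=T, p2=F, p3=T, p4=T, p5=F}.
0 branches closed, 4 open.
Each open branch fixes some atoms; the unmentioned ones are free. Counting distinct full assignments: branch {p2=T, p4=T, p5=T} (p1, p3, p6) contributes 8 new; branch {p4=F, p5=F} (p1, p2, p3, p6) contributes 16 new; branch {p2=F, p4=F} (p1, p3, p5, p6) contributes 8 new; branch {p1=T, p2=F, p3=T, p4=T, p5=F} (p6) contributes 2 new. Total: 34.

34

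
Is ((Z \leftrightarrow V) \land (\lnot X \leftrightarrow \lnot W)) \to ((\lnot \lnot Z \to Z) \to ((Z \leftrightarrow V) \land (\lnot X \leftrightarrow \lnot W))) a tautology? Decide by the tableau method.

Assume the negation and expand:
Initial set: {\lnot (((Z \leftrightarrow V) \land (\lnot X \leftrightarrow \lnot W)) \to ((\lnot \lnot Z \to Z) \to ((Z \leftrightarrow V) \land (\lnot X \leftrightarrow \lnot W))))}.
\lnot (((Z \leftrightarrow V) \land (\lnot X \leftrightarrow \lnot W)) \to ((\lnot \lnot Z \to Z) \to ((Z \leftrightarrow V) \land (\lnot X \leftrightarrow \lnot W)))): α-rule — add ((Z \leftrightarrow V) \land (\lnot X \leftrightarrow \lnot W)), \lnot ((\lnot \lnot Z \to Z) \to ((Z \leftrightarrow V) \land (\lnot X \leftrightarrow \lnot W))).
((Z \leftrightarrow V) \land (\lnot X \leftrightarrow \lnot W)): α-rule — add (Z \leftrightarrow V), (\lnot X \leftrightarrow \lnot W).
\lnot ((\lnot \lnot Z \to Z) \to ((Z \leftrightarrow V) \land (\lnot X \leftrightarrow \lnot W))): α-rule — add (\lnot \lnot Z \to Z), \lnot ((Z \leftrightarrow V) \land (\lnot X \leftrightarrow \lnot W)).
(Z \leftrightarrow V): β-rule — branch into Z, V  //  \lnot Z, \lnot V.
  branch 1 (add Z, V):
    (\lnot X \leftrightarrow \lnot W): β-rule — branch into \lnot X, \lnot W  //  \lnot \lnot X, \lnot \lnot W.
      branch 1.1 (add \lnot X, \lnot W):
        (\lnot \lnot Z \to Z): β-rule — branch into \lnot \lnot \lnot Z  //  Z.
          branch 1.1.1 (add \lnot \lnot \lnot Z):
            \lnot \lnot \lnot Z: drop double negation, giving \lnot Z.
            × closes — contains both Z and \lnot Z.
          branch 1.1.2 (add Z):
            \lnot ((Z \leftrightarrow V) \land (\lnot X \leftrightarrow \lnot W)): β-rule — branch into \lnot (Z \leftrightarrow V)  //  \lnot (\lnot X \leftrightarrow \lnot W).
              branch 1.1.2.1 (add \lnot (Z \leftrightarrow V)):
                \lnot (Z \leftrightarrow V): β-rule — branch into Z, \lnot V  //  \lnot Z, V.
                  branch 1.1.2.1.1 (add Z, \lnot V):
                    × closes — contains both V and \lnot V.
                  branch 1.1.2.1.2 (add \lnot Z, V):
                    × closes — contains both Z and \lnot Z.
              branch 1.1.2.2 (add \lnot (\lnot X \leftrightarrow \lnot W)):
                \lnot (\lnot X \leftrightarrow \lnot W): β-rule — branch into \lnot X, \lnot \lnot W  //  \lnot \lnot X, \lnot W.
                  branch 1.1.2.2.1 (add \lnot X, \lnot \lnot W):
                    × closes — contains both W and \lnot W.
                  branch 1.1.2.2.2 (add \lnot \lnot X, \lnot W):
                    × closes — contains both X and \lnot X.
      branch 1.2 (add \lnot \lnot X, \lnot \lnot W):
        (\lnot \lnot Z \to Z): β-rule — branch into \lnot \lnot \lnot Z  //  Z.
          branch 1.2.1 (add \lnot \lnot \lnot Z):
            \lnot \lnot \lnot Z: drop double negation, giving \lnot Z.
            × closes — contains both Z and \lnot Z.
          branch 1.2.2 (add Z):
            \lnot ((Z \leftrightarrow V) \land (\lnot X \leftrightarrow \lnot W)): β-rule — branch into \lnot (Z \leftrightarrow V)  //  \lnot (\lnot X \leftrightarrow \lnot W).
              branch 1.2.2.1 (add \lnot (Z \leftrightarrow V)):
                \lnot (Z \leftrightarrow V): β-rule — branch into Z, \lnot V  //  \lnot Z, V.
                  branch 1.2.2.1.1 (add Z, \lnot V):
                    × closes — contains both V and \lnot V.
                  branch 1.2.2.1.2 (add \lnot Z, V):
                    × closes — contains both Z and \lnot Z.
              branch 1.2.2.2 (add \lnot (\lnot X \leftrightarrow \lnot W)):
                \lnot (\lnot X \leftrightarrow \lnot W): β-rule — branch into \lnot X, \lnot \lnot W  //  \lnot \lnot X, \lnot W.
                  branch 1.2.2.2.1 (add \lnot X, \lnot \lnot W):
                    × closes — contains both X and \lnot X.
                  branch 1.2.2.2.2 (add \lnot \lnot X, \lnot W):
                    × closes — contains both W and \lnot W.
  branch 2 (add \lnot Z, \lnot V):
    (\lnot X \leftrightarrow \lnot W): β-rule — branch into \lnot X, \lnot W  //  \lnot \lnot X, \lnot \lnot W.
      branch 2.1 (add \lnot X, \lnot W):
        (\lnot \lnot Z \to Z): β-rule — branch into \lnot \lnot \lnot Z  //  Z.
          branch 2.1.1 (add \lnot \lnot \lnot Z):
            \lnot \lnot \lnot Z: drop double negation, giving \lnot Z.
            \lnot ((Z \leftrightarrow V) \land (\lnot X \leftrightarrow \lnot W)): β-rule — branch into \lnot (Z \leftrightarrow V)  //  \lnot (\lnot X \leftrightarrow \lnot W).
              branch 2.1.1.1 (add \lnot (Z \leftrightarrow V)):
                \lnot (Z \leftrightarrow V): β-rule — branch into Z, \lnot V  //  \lnot Z, V.
                  branch 2.1.1.1.1 (add Z, \lnot V):
                    × closes — contains both Z and \lnot Z.
                  branch 2.1.1.1.2 (add \lnot Z, V):
                    × closes — contains both V and \lnot V.
              branch 2.1.1.2 (add \lnot (\lnot X \leftrightarrow \lnot W)):
                \lnot (\lnot X \leftrightarrow \lnot W): β-rule — branch into \lnot X, \lnot \lnot W  //  \lnot \lnot X, \lnot W.
                  branch 2.1.1.2.1 (add \lnot X, \lnot \lnot W):
                    × closes — contains both W and \lnot W.
                  branch 2.1.1.2.2 (add \lnot \lnot X, \lnot W):
                    × closes — contains both X and \lnot X.
          branch 2.1.2 (add Z):
            × closes — contains both Z and \lnot Z.
      branch 2.2 (add \lnot \lnot X, \lnot \lnot W):
        (\lnot \lnot Z \to Z): β-rule — branch into \lnot \lnot \lnot Z  //  Z.
          branch 2.2.1 (add \lnot \lnot \lnot Z):
            \lnot \lnot \lnot Z: drop double negation, giving \lnot Z.
            \lnot ((Z \leftrightarrow V) \land (\lnot X \leftrightarrow \lnot W)): β-rule — branch into \lnot (Z \leftrightarrow V)  //  \lnot (\lnot X \leftrightarrow \lnot W).
              branch 2.2.1.1 (add \lnot (Z \leftrightarrow V)):
                \lnot (Z \leftrightarrow V): β-rule — branch into Z, \lnot V  //  \lnot Z, V.
                  branch 2.2.1.1.1 (add Z, \lnot V):
                    × closes — contains both Z and \lnot Z.
                  branch 2.2.1.1.2 (add \lnot Z, V):
                    × closes — contains both V and \lnot V.
              branch 2.2.1.2 (add \lnot (\lnot X \leftrightarrow \lnot W)):
                \lnot (\lnot X \leftrightarrow \lnot W): β-rule — branch into \lnot X, \lnot \lnot W  //  \lnot \lnot X, \lnot W.
                  branch 2.2.1.2.1 (add \lnot X, \lnot \lnot W):
                    × closes — contains both X and \lnot X.
                  branch 2.2.1.2.2 (add \lnot \lnot X, \lnot W):
                    × closes — contains both W and \lnot W.
          branch 2.2.2 (add Z):
            × closes — contains both Z and \lnot Z.
All 20 branches close.
Every branch closed, so the negation is unsatisfiable and the formula is valid.

Valid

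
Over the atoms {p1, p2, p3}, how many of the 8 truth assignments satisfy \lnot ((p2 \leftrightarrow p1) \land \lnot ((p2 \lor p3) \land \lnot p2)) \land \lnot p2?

3

Initial set: {(\lnot ((p2 \leftrightarrow p1) \land \lnot ((p2 \lor p3) \land \lnot p2)) \land \lnot p2)}.
(\lnot ((p2 \leftrightarrow p1) \land \lnot ((p2 \lor p3) \land \lnot p2)) \land \lnot p2): α-rule — add \lnot ((p2 \leftrightarrow p1) \land \lnot ((p2 \lor p3) \land \lnot p2)), \lnot p2.
\lnot ((p2 \leftrightarrow p1) \land \lnot ((p2 \lor p3) \land \lnot p2)): β-rule — branch into \lnot (p2 \leftrightarrow p1)  //  \lnot \lnot ((p2 \lor p3) \land \lnot p2).
  branch 1 (add \lnot (p2 \leftrightarrow p1)):
    \lnot (p2 \leftrightarrow p1): β-rule — branch into p2, \lnot p1  //  \lnot p2, p1.
      branch 1.1 (add p2, \lnot p1):
        × closes — contains both p2 and \lnot p2.
      branch 1.2 (add \lnot p2, p1):
        ○ open, literals {p1=1, p2=0}.
  branch 2 (add \lnot \lnot ((p2 \lor p3) \land \lnot p2)):
    \lnot \lnot ((p2 \lor p3) \land \lnot p2): α-rule — add (p2 \lor p3), \lnot p2.
    (p2 \lor p3): β-rule — branch into p2  //  p3.
      branch 2.1 (add p2):
        × closes — contains both p2 and \lnot p2.
      branch 2.2 (add p3):
        ○ open, literals {p2=0, p3=1}.
2 branches closed, 2 open.
Each open branch fixes some atoms; the unmentioned ones are free. Counting distinct full assignments: branch {p1=1, p2=0} (p3) contributes 2 new; branch {p2=0, p3=1} (p1) contributes 1 new. Total: 3.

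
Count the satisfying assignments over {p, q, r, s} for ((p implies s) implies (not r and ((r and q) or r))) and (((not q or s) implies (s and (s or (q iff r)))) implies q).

Initial set: {(((p implies s) implies (not r and ((r and q) or r))) and (((not q or s) implies (s and (s or (q iff r)))) implies q))}.
(((p implies s) implies (not r and ((r and q) or r))) and (((not q or s) implies (s and (s or (q iff r)))) implies q)): α-rule — add ((p implies s) implies (not r and ((r and q) or r))), (((not q or s) implies (s and (s or (q iff r)))) implies q).
((p implies s) implies (not r and ((r and q) or r))): β-rule — branch into not (p implies s)  //  (not r and ((r and q) or r)).
  branch 1 (add not (p implies s)):
    not (p implies s): α-rule — add p, not s.
    (((not q or s) implies (s and (s or (q iff r)))) implies q): β-rule — branch into not ((not q or s) implies (s and (s or (q iff r))))  //  q.
      branch 1.1 (add not ((not q or s) implies (s and (s or (q iff r))))):
        not ((not q or s) implies (s and (s or (q iff r)))): α-rule — add (not q or s), not (s and (s or (q iff r))).
        (not q or s): β-rule — branch into not q  //  s.
          branch 1.1.1 (add not q):
            not (s and (s or (q iff r))): β-rule — branch into not s  //  not (s or (q iff r)).
              branch 1.1.1.1 (add not s):
                ○ open, literals {p=1, q=0, s=0}.
              branch 1.1.1.2 (add not (s or (q iff r))):
                not (s or (q iff r)): α-rule — add not s, not (q iff r).
                not (q iff r): β-rule — branch into q, not r  //  not q, r.
                  branch 1.1.1.2.1 (add q, not r):
                    × closes — contains both q and not q.
                  branch 1.1.1.2.2 (add not q, r):
                    ○ open, literals {p=1, q=0, r=1, s=0}.
          branch 1.1.2 (add s):
            × closes — contains both s and not s.
      branch 1.2 (add q):
        ○ open, literals {p=1, q=1, s=0}.
  branch 2 (add (not r and ((r and q) or r))):
    (not r and ((r and q) or r)): α-rule — add not r, ((r and q) or r).
    (((not q or s) implies (s and (s or (q iff r)))) implies q): β-rule — branch into not ((not q or s) implies (s and (s or (q iff r))))  //  q.
      branch 2.1 (add not ((not q or s) implies (s and (s or (q iff r))))):
        not ((not q or s) implies (s and (s or (q iff r)))): α-rule — add (not q or s), not (s and (s or (q iff r))).
        ((r and q) or r): β-rule — branch into (r and q)  //  r.
          branch 2.1.1 (add (r and q)):
            (r and q): α-rule — add r, q.
            × closes — contains both r and not r.
          branch 2.1.2 (add r):
            × closes — contains both r and not r.
      branch 2.2 (add q):
        ((r and q) or r): β-rule — branch into (r and q)  //  r.
          branch 2.2.1 (add (r and q)):
            (r and q): α-rule — add r, q.
            × closes — contains both r and not r.
          branch 2.2.2 (add r):
            × closes — contains both r and not r.
6 branches closed, 3 open.
Each open branch fixes some atoms; the unmentioned ones are free. Counting distinct full assignments: branch {p=1, q=0, s=0} (r) contributes 2 new; branch {p=1, q=0, r=1, s=0} (none free) contributes 0 new; branch {p=1, q=1, s=0} (r) contributes 2 new. Total: 4.

4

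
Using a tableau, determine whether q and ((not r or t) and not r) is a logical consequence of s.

No

Initial set: {s; not (q and ((not r or t) and not r))}.
not (q and ((not r or t) and not r)): β-rule — branch into not q  //  not ((not r or t) and not r).
  branch 1 (add not q):
    ○ open, literals {q=false, s=true}.
  branch 2 (add not ((not r or t) and not r)):
    not ((not r or t) and not r): β-rule — branch into not (not r or t)  //  not not r.
      branch 2.1 (add not (not r or t)):
        not (not r or t): α-rule — add not not r, not t.
        ○ open, literals {r=true, s=true, t=false}.
      branch 2.2 (add not not r):
        ○ open, literals {r=true, s=true}.
0 branches closed, 3 open.
An open branch gives a countermodel: q=false, s=true (unmentioned atoms arbitrary); the premises hold there but the conclusion fails.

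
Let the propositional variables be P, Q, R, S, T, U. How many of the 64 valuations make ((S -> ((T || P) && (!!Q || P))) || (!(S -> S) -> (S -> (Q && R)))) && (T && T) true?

32

Initial set: {(((S -> ((T || P) && (!!Q || P))) || (!(S -> S) -> (S -> (Q && R)))) && (T && T))}.
(((S -> ((T || P) && (!!Q || P))) || (!(S -> S) -> (S -> (Q && R)))) && (T && T)): α-rule — add ((S -> ((T || P) && (!!Q || P))) || (!(S -> S) -> (S -> (Q && R)))), (T && T).
(T && T): α-rule — add T, T.
((S -> ((T || P) && (!!Q || P))) || (!(S -> S) -> (S -> (Q && R)))): β-rule — branch into (S -> ((T || P) && (!!Q || P)))  //  (!(S -> S) -> (S -> (Q && R))).
  branch 1 (add (S -> ((T || P) && (!!Q || P)))):
    (S -> ((T || P) && (!!Q || P))): β-rule — branch into !S  //  ((T || P) && (!!Q || P)).
      branch 1.1 (add !S):
        ○ open, literals {S=F, T=T}.
      branch 1.2 (add ((T || P) && (!!Q || P))):
        ((T || P) && (!!Q || P)): α-rule — add (T || P), (!!Q || P).
        (T || P): β-rule — branch into T  //  P.
          branch 1.2.1 (add T):
            (!!Q || P): β-rule — branch into !!Q  //  P.
              branch 1.2.1.1 (add !!Q):
                !!Q: drop double negation, giving Q.
                ○ open, literals {Q=T, T=T}.
              branch 1.2.1.2 (add P):
                ○ open, literals {P=T, T=T}.
          branch 1.2.2 (add P):
            (!!Q || P): β-rule — branch into !!Q  //  P.
              branch 1.2.2.1 (add !!Q):
                !!Q: drop double negation, giving Q.
                ○ open, literals {P=T, Q=T, T=T}.
              branch 1.2.2.2 (add P):
                ○ open, literals {P=T, T=T}.
  branch 2 (add (!(S -> S) -> (S -> (Q && R)))):
    (!(S -> S) -> (S -> (Q && R))): β-rule — branch into !!(S -> S)  //  (S -> (Q && R)).
      branch 2.1 (add !!(S -> S)):
        !!(S -> S): β-rule — branch into !S  //  S.
          branch 2.1.1 (add !S):
            ○ open, literals {S=F, T=T}.
          branch 2.1.2 (add S):
            ○ open, literals {S=T, T=T}.
      branch 2.2 (add (S -> (Q && R))):
        (S -> (Q && R)): β-rule — branch into !S  //  (Q && R).
          branch 2.2.1 (add !S):
            ○ open, literals {S=F, T=T}.
          branch 2.2.2 (add (Q && R)):
            (Q && R): α-rule — add Q, R.
            ○ open, literals {Q=T, R=T, T=T}.
0 branches closed, 9 open.
Each open branch fixes some atoms; the unmentioned ones are free. Counting distinct full assignments: branch {S=F, T=T} (P, Q, R, U) contributes 16 new; branch {Q=T, T=T} (P, R, S, U) contributes 8 new; branch {P=T, T=T} (Q, R, S, U) contributes 4 new; branch {P=T, Q=T, T=T} (R, S, U) contributes 0 new; branch {P=T, T=T} (Q, R, S, U) contributes 0 new; branch {S=F, T=T} (P, Q, R, U) contributes 0 new; branch {S=T, T=T} (P, Q, R, U) contributes 4 new; branch {S=F, T=T} (P, Q, R, U) contributes 0 new; branch {Q=T, R=T, T=T} (P, S, U) contributes 0 new. Total: 32.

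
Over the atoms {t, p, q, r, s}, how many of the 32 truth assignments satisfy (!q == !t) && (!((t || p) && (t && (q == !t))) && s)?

8

Initial set: {((!q == !t) && (!((t || p) && (t && (q == !t))) && s))}.
((!q == !t) && (!((t || p) && (t && (q == !t))) && s)): α-rule — add (!q == !t), (!((t || p) && (t && (q == !t))) && s).
(!((t || p) && (t && (q == !t))) && s): α-rule — add !((t || p) && (t && (q == !t))), s.
(!q == !t): β-rule — branch into !q, !t  //  !!q, !!t.
  branch 1 (add !q, !t):
    !((t || p) && (t && (q == !t))): β-rule — branch into !(t || p)  //  !(t && (q == !t)).
      branch 1.1 (add !(t || p)):
        !(t || p): α-rule — add !t, !p.
        ○ open, literals {p=false, q=false, s=true, t=false}.
      branch 1.2 (add !(t && (q == !t))):
        !(t && (q == !t)): β-rule — branch into !t  //  !(q == !t).
          branch 1.2.1 (add !t):
            ○ open, literals {q=false, s=true, t=false}.
          branch 1.2.2 (add !(q == !t)):
            !(q == !t): β-rule — branch into q, !!t  //  !q, !t.
              branch 1.2.2.1 (add q, !!t):
                × closes — contains both q and !q.
              branch 1.2.2.2 (add !q, !t):
                ○ open, literals {q=false, s=true, t=false}.
  branch 2 (add !!q, !!t):
    !((t || p) && (t && (q == !t))): β-rule — branch into !(t || p)  //  !(t && (q == !t)).
      branch 2.1 (add !(t || p)):
        !(t || p): α-rule — add !t, !p.
        × closes — contains both t and !t.
      branch 2.2 (add !(t && (q == !t))):
        !(t && (q == !t)): β-rule — branch into !t  //  !(q == !t).
          branch 2.2.1 (add !t):
            × closes — contains both t and !t.
          branch 2.2.2 (add !(q == !t)):
            !(q == !t): β-rule — branch into q, !!t  //  !q, !t.
              branch 2.2.2.1 (add q, !!t):
                ○ open, literals {q=true, s=true, t=true}.
              branch 2.2.2.2 (add !q, !t):
                × closes — contains both q and !q.
4 branches closed, 4 open.
Each open branch fixes some atoms; the unmentioned ones are free. Counting distinct full assignments: branch {p=false, q=false, s=true, t=false} (r) contributes 2 new; branch {q=false, s=true, t=false} (p, r) contributes 2 new; branch {q=false, s=true, t=false} (p, r) contributes 0 new; branch {q=true, s=true, t=true} (p, r) contributes 4 new. Total: 8.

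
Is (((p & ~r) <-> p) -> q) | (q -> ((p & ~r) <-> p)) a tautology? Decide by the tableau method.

Assume the negation and expand:
Initial set: {~((((p & ~r) <-> p) -> q) | (q -> ((p & ~r) <-> p)))}.
~((((p & ~r) <-> p) -> q) | (q -> ((p & ~r) <-> p))): α-rule — add ~(((p & ~r) <-> p) -> q), ~(q -> ((p & ~r) <-> p)).
~(((p & ~r) <-> p) -> q): α-rule — add ((p & ~r) <-> p), ~q.
~(q -> ((p & ~r) <-> p)): α-rule — add q, ~((p & ~r) <-> p).
× closes — contains both q and ~q.
All 1 branch closes.
Every branch closed, so the negation is unsatisfiable and the formula is valid.

Valid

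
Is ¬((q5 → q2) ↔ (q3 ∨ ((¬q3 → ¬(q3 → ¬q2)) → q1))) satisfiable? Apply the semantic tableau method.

Satisfiable

Initial set: {¬((q5 → q2) ↔ (q3 ∨ ((¬q3 → ¬(q3 → ¬q2)) → q1)))}.
¬((q5 → q2) ↔ (q3 ∨ ((¬q3 → ¬(q3 → ¬q2)) → q1))): β-rule — branch into (q5 → q2), ¬(q3 ∨ ((¬q3 → ¬(q3 → ¬q2)) → q1))  //  ¬(q5 → q2), (q3 ∨ ((¬q3 → ¬(q3 → ¬q2)) → q1)).
  branch 1 (add (q5 → q2), ¬(q3 ∨ ((¬q3 → ¬(q3 → ¬q2)) → q1))):
    ¬(q3 ∨ ((¬q3 → ¬(q3 → ¬q2)) → q1)): α-rule — add ¬q3, ¬((¬q3 → ¬(q3 → ¬q2)) → q1).
    ¬((¬q3 → ¬(q3 → ¬q2)) → q1): α-rule — add (¬q3 → ¬(q3 → ¬q2)), ¬q1.
    (q5 → q2): β-rule — branch into ¬q5  //  q2.
      branch 1.1 (add ¬q5):
        (¬q3 → ¬(q3 → ¬q2)): β-rule — branch into ¬¬q3  //  ¬(q3 → ¬q2).
          branch 1.1.1 (add ¬¬q3):
            × closes — contains both q3 and ¬q3.
          branch 1.1.2 (add ¬(q3 → ¬q2)):
            ¬(q3 → ¬q2): α-rule — add q3, ¬¬q2.
            × closes — contains both q3 and ¬q3.
      branch 1.2 (add q2):
        (¬q3 → ¬(q3 → ¬q2)): β-rule — branch into ¬¬q3  //  ¬(q3 → ¬q2).
          branch 1.2.1 (add ¬¬q3):
            × closes — contains both q3 and ¬q3.
          branch 1.2.2 (add ¬(q3 → ¬q2)):
            ¬(q3 → ¬q2): α-rule — add q3, ¬¬q2.
            × closes — contains both q3 and ¬q3.
  branch 2 (add ¬(q5 → q2), (q3 ∨ ((¬q3 → ¬(q3 → ¬q2)) → q1))):
    ¬(q5 → q2): α-rule — add q5, ¬q2.
    (q3 ∨ ((¬q3 → ¬(q3 → ¬q2)) → q1)): β-rule — branch into q3  //  ((¬q3 → ¬(q3 → ¬q2)) → q1).
      branch 2.1 (add q3):
        ○ open, literals {q2=false, q3=true, q5=true}.
      branch 2.2 (add ((¬q3 → ¬(q3 → ¬q2)) → q1)):
        ((¬q3 → ¬(q3 → ¬q2)) → q1): β-rule — branch into ¬(¬q3 → ¬(q3 → ¬q2))  //  q1.
          branch 2.2.1 (add ¬(¬q3 → ¬(q3 → ¬q2))):
            ¬(¬q3 → ¬(q3 → ¬q2)): α-rule — add ¬q3, ¬¬(q3 → ¬q2).
            ¬¬(q3 → ¬q2): β-rule — branch into ¬q3  //  ¬q2.
              branch 2.2.1.1 (add ¬q3):
                ○ open, literals {q2=false, q3=false, q5=true}.
              branch 2.2.1.2 (add ¬q2):
                ○ open, literals {q2=false, q3=false, q5=true}.
          branch 2.2.2 (add q1):
            ○ open, literals {q1=true, q2=false, q5=true}.
4 branches closed, 4 open.
An open branch gives a satisfying assignment: q2=false, q3=true, q5=true.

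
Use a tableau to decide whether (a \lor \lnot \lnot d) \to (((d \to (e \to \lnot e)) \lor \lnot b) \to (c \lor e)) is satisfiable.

Satisfiable

Initial set: {((a \lor \lnot \lnot d) \to (((d \to (e \to \lnot e)) \lor \lnot b) \to (c \lor e)))}.
((a \lor \lnot \lnot d) \to (((d \to (e \to \lnot e)) \lor \lnot b) \to (c \lor e))): β-rule — branch into \lnot (a \lor \lnot \lnot d)  //  (((d \to (e \to \lnot e)) \lor \lnot b) \to (c \lor e)).
  branch 1 (add \lnot (a \lor \lnot \lnot d)):
    \lnot (a \lor \lnot \lnot d): α-rule — add \lnot a, \lnot \lnot \lnot d.
    \lnot \lnot \lnot d: drop double negation, giving \lnot d.
    ○ open, literals {a=F, d=F}.
  branch 2 (add (((d \to (e \to \lnot e)) \lor \lnot b) \to (c \lor e))):
    (((d \to (e \to \lnot e)) \lor \lnot b) \to (c \lor e)): β-rule — branch into \lnot ((d \to (e \to \lnot e)) \lor \lnot b)  //  (c \lor e).
      branch 2.1 (add \lnot ((d \to (e \to \lnot e)) \lor \lnot b)):
        \lnot ((d \to (e \to \lnot e)) \lor \lnot b): α-rule — add \lnot (d \to (e \to \lnot e)), \lnot \lnot b.
        \lnot (d \to (e \to \lnot e)): α-rule — add d, \lnot (e \to \lnot e).
        \lnot (e \to \lnot e): α-rule — add e, \lnot \lnot e.
        ○ open, literals {b=T, d=T, e=T}.
      branch 2.2 (add (c \lor e)):
        (c \lor e): β-rule — branch into c  //  e.
          branch 2.2.1 (add c):
            ○ open, literals {c=T}.
          branch 2.2.2 (add e):
            ○ open, literals {e=T}.
0 branches closed, 4 open.
An open branch gives a satisfying assignment: a=F, d=F.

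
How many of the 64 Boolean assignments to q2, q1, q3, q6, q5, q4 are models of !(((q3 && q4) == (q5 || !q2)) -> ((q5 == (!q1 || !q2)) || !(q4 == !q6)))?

Initial set: {!(((q3 && q4) == (q5 || !q2)) -> ((q5 == (!q1 || !q2)) || !(q4 == !q6)))}.
!(((q3 && q4) == (q5 || !q2)) -> ((q5 == (!q1 || !q2)) || !(q4 == !q6))): α-rule — add ((q3 && q4) == (q5 || !q2)), !((q5 == (!q1 || !q2)) || !(q4 == !q6)).
!((q5 == (!q1 || !q2)) || !(q4 == !q6)): α-rule — add !(q5 == (!q1 || !q2)), !!(q4 == !q6).
((q3 && q4) == (q5 || !q2)): β-rule — branch into (q3 && q4), (q5 || !q2)  //  !(q3 && q4), !(q5 || !q2).
  branch 1 (add (q3 && q4), (q5 || !q2)):
    (q3 && q4): α-rule — add q3, q4.
    !(q5 == (!q1 || !q2)): β-rule — branch into q5, !(!q1 || !q2)  //  !q5, (!q1 || !q2).
      branch 1.1 (add q5, !(!q1 || !q2)):
        !(!q1 || !q2): α-rule — add !!q1, !!q2.
        !!(q4 == !q6): β-rule — branch into q4, !q6  //  !q4, !!q6.
          branch 1.1.1 (add q4, !q6):
            (q5 || !q2): β-rule — branch into q5  //  !q2.
              branch 1.1.1.1 (add q5):
                ○ open, literals {q1=true, q2=true, q3=true, q4=true, q5=true, q6=false}.
              branch 1.1.1.2 (add !q2):
                × closes — contains both q2 and !q2.
          branch 1.1.2 (add !q4, !!q6):
            × closes — contains both q4 and !q4.
      branch 1.2 (add !q5, (!q1 || !q2)):
        !!(q4 == !q6): β-rule — branch into q4, !q6  //  !q4, !!q6.
          branch 1.2.1 (add q4, !q6):
            (q5 || !q2): β-rule — branch into q5  //  !q2.
              branch 1.2.1.1 (add q5):
                × closes — contains both q5 and !q5.
              branch 1.2.1.2 (add !q2):
                (!q1 || !q2): β-rule — branch into !q1  //  !q2.
                  branch 1.2.1.2.1 (add !q1):
                    ○ open, literals {q1=false, q2=false, q3=true, q4=true, q5=false, q6=false}.
                  branch 1.2.1.2.2 (add !q2):
                    ○ open, literals {q2=false, q3=true, q4=true, q5=false, q6=false}.
          branch 1.2.2 (add !q4, !!q6):
            × closes — contains both q4 and !q4.
  branch 2 (add !(q3 && q4), !(q5 || !q2)):
    !(q5 || !q2): α-rule — add !q5, !!q2.
    !(q5 == (!q1 || !q2)): β-rule — branch into q5, !(!q1 || !q2)  //  !q5, (!q1 || !q2).
      branch 2.1 (add q5, !(!q1 || !q2)):
        × closes — contains both q5 and !q5.
      branch 2.2 (add !q5, (!q1 || !q2)):
        !!(q4 == !q6): β-rule — branch into q4, !q6  //  !q4, !!q6.
          branch 2.2.1 (add q4, !q6):
            !(q3 && q4): β-rule — branch into !q3  //  !q4.
              branch 2.2.1.1 (add !q3):
                (!q1 || !q2): β-rule — branch into !q1  //  !q2.
                  branch 2.2.1.1.1 (add !q1):
                    ○ open, literals {q1=false, q2=true, q3=false, q4=true, q5=false, q6=false}.
                  branch 2.2.1.1.2 (add !q2):
                    × closes — contains both q2 and !q2.
              branch 2.2.1.2 (add !q4):
                × closes — contains both q4 and !q4.
          branch 2.2.2 (add !q4, !!q6):
            !(q3 && q4): β-rule — branch into !q3  //  !q4.
              branch 2.2.2.1 (add !q3):
                (!q1 || !q2): β-rule — branch into !q1  //  !q2.
                  branch 2.2.2.1.1 (add !q1):
                    ○ open, literals {q1=false, q2=true, q3=false, q4=false, q5=false, q6=true}.
                  branch 2.2.2.1.2 (add !q2):
                    × closes — contains both q2 and !q2.
              branch 2.2.2.2 (add !q4):
                (!q1 || !q2): β-rule — branch into !q1  //  !q2.
                  branch 2.2.2.2.1 (add !q1):
                    ○ open, literals {q1=false, q2=true, q4=false, q5=false, q6=true}.
                  branch 2.2.2.2.2 (add !q2):
                    × closes — contains both q2 and !q2.
9 branches closed, 6 open.
Each open branch fixes some atoms; the unmentioned ones are free. Counting distinct full assignments: branch {q1=true, q2=true, q3=true, q4=true, q5=true, q6=false} (none free) contributes 1 new; branch {q1=false, q2=false, q3=true, q4=true, q5=false, q6=false} (none free) contributes 1 new; branch {q2=false, q3=true, q4=true, q5=false, q6=false} (q1) contributes 1 new; branch {q1=false, q2=true, q3=false, q4=true, q5=false, q6=false} (none free) contributes 1 new; branch {q1=false, q2=true, q3=false, q4=false, q5=false, q6=true} (none free) contributes 1 new; branch {q1=false, q2=true, q4=false, q5=false, q6=true} (q3) contributes 1 new. Total: 6.

6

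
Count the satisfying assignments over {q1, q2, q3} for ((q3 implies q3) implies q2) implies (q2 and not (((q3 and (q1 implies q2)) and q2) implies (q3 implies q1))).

Initial set: {(((q3 implies q3) implies q2) implies (q2 and not (((q3 and (q1 implies q2)) and q2) implies (q3 implies q1))))}.
(((q3 implies q3) implies q2) implies (q2 and not (((q3 and (q1 implies q2)) and q2) implies (q3 implies q1)))): β-rule — branch into not ((q3 implies q3) implies q2)  //  (q2 and not (((q3 and (q1 implies q2)) and q2) implies (q3 implies q1))).
  branch 1 (add not ((q3 implies q3) implies q2)):
    not ((q3 implies q3) implies q2): α-rule — add (q3 implies q3), not q2.
    (q3 implies q3): β-rule — branch into not q3  //  q3.
      branch 1.1 (add not q3):
        ○ open, literals {q2=F, q3=F}.
      branch 1.2 (add q3):
        ○ open, literals {q2=F, q3=T}.
  branch 2 (add (q2 and not (((q3 and (q1 implies q2)) and q2) implies (q3 implies q1)))):
    (q2 and not (((q3 and (q1 implies q2)) and q2) implies (q3 implies q1))): α-rule — add q2, not (((q3 and (q1 implies q2)) and q2) implies (q3 implies q1)).
    not (((q3 and (q1 implies q2)) and q2) implies (q3 implies q1)): α-rule — add ((q3 and (q1 implies q2)) and q2), not (q3 implies q1).
    ((q3 and (q1 implies q2)) and q2): α-rule — add (q3 and (q1 implies q2)), q2.
    not (q3 implies q1): α-rule — add q3, not q1.
    (q3 and (q1 implies q2)): α-rule — add q3, (q1 implies q2).
    (q1 implies q2): β-rule — branch into not q1  //  q2.
      branch 2.1 (add not q1):
        ○ open, literals {q1=F, q2=T, q3=T}.
      branch 2.2 (add q2):
        ○ open, literals {q1=F, q2=T, q3=T}.
0 branches closed, 4 open.
Each open branch fixes some atoms; the unmentioned ones are free. Counting distinct full assignments: branch {q2=F, q3=F} (q1) contributes 2 new; branch {q2=F, q3=T} (q1) contributes 2 new; branch {q1=F, q2=T, q3=T} (none free) contributes 1 new; branch {q1=F, q2=T, q3=T} (none free) contributes 0 new. Total: 5.

5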